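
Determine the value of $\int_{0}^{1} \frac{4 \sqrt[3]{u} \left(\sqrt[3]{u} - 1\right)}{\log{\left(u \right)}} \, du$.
$\log{\left(\frac{625}{256} \right)}$

Replace the exponent $\frac{2}{3}$ by a parameter $a$: let $I(a) = \int_{0}^{1} \frac{4 \left(- \sqrt[3]{u} + u^{a}\right)}{\log{\left(u \right)}} \, du$.

Since $\dfrac{\partial}{\partial a}\,u^{a} = u^{a} \ln u$, the $\ln u$ in the denominator cancels and
$$\frac{dI}{da} = \int_{0}^{1} 4 u^{a} \, du = 4 \left[\frac{u^{a+1}}{a+1}\right]_0^1 = \frac{4}{a + 1}.$$

Integrating with respect to $a$ gives $I(a) = \log{\left(\frac{81 \left(a + 1\right)^{4}}{256} \right)} + C$.

At $a = \frac{1}{3}$ the integrand is identically $0$, so $I(\frac{1}{3}) = 0$. The closed form gives $0$, hence $C = 0$.

Setting $a = \frac{2}{3}$:
$$I = \log{\left(\frac{625}{256} \right)}.$$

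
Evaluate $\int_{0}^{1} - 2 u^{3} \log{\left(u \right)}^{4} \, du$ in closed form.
$- \frac{3}{64}$

Begin with the known integral
$$J(a) = \int_{0}^{1} - 2 u^{a} \, du = - \frac{2}{a + 1}.$$

Differentiating under the integral sign brings down a factor of $\ln u$:
$$\frac{dJ}{da} = \int_{0}^{1} - 2 u^{a} \log{\left(u \right)} \, du = \frac{2}{\left(a + 1\right)^{2}}.$$

Repeating $4$ times in total — each differentiation brings down another $\ln u$ — gives
$$\frac{d^{4}J}{da^{4}} = \int_{0}^{1} - 2 u^{a} \log{\left(u \right)}^{4} \, du = - \frac{48}{\left(a + 1\right)^{5}},$$
and the integrand here is exactly the target integrand, so $I = - \frac{48}{\left(a + 1\right)^{5}}$.

Setting $a = 3$:
$$I = - \frac{3}{64}.$$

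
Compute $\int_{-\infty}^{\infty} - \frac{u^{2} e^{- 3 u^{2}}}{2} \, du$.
$- \frac{\sqrt{3} \sqrt{\pi}}{36}$

Begin with the known integral
$$J(a) = \int_{-\infty}^{\infty} - \frac{e^{- a u^{2}}}{2} \, du = - \frac{\sqrt{\pi}}{2 \sqrt{a}}.$$

Differentiating under the integral sign brings down a factor of $(-u^2)$:
$$\frac{dJ}{da} = \int_{-\infty}^{\infty} \frac{u^{2} e^{- a u^{2}}}{2} \, du = \frac{\sqrt{\pi}}{4 a^{\frac{3}{2}}}.$$

The integral on the left is $-I$, so $I = - \frac{\sqrt{\pi}}{4 a^{\frac{3}{2}}}$.

Setting $a = 3$:
$$I = - \frac{\sqrt{3} \sqrt{\pi}}{36}.$$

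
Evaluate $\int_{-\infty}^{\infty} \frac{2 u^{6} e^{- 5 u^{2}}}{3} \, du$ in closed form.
$\frac{\sqrt{5} \sqrt{\pi}}{500}$

Consider the simpler parametrised integral
$$J(a) = \int_{-\infty}^{\infty} \frac{2 e^{- a u^{2}}}{3} \, du = \frac{2 \sqrt{\pi}}{3 \sqrt{a}}.$$

Differentiating under the integral sign brings down a factor of $(-u^2)$:
$$\frac{dJ}{da} = \int_{-\infty}^{\infty} - \frac{2 u^{2} e^{- a u^{2}}}{3} \, du = - \frac{\sqrt{\pi}}{3 a^{\frac{3}{2}}}.$$

Repeating $3$ times in total — each differentiation brings down another $(-u^2)$ — gives
$$\frac{d^{3}J}{da^{3}} = \int_{-\infty}^{\infty} - \frac{2 u^{6} e^{- a u^{2}}}{3} \, du = - \frac{5 \sqrt{\pi}}{4 a^{\frac{7}{2}}},$$
and the integrand here is $(-1)^{3}$ times the target integrand, so $I = (-1)^{3}\,\frac{d^{3}J}{da^{3}} = \frac{5 \sqrt{\pi}}{4 a^{\frac{7}{2}}}$.

Setting $a = 5$:
$$I = \frac{\sqrt{5} \sqrt{\pi}}{500}.$$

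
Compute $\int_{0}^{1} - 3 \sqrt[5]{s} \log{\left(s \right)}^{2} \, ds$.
$- \frac{125}{36}$

Begin with the known integral
$$J(a) = \int_{0}^{1} - 3 s^{a} \, ds = - \frac{3}{a + 1}.$$

Differentiating under the integral sign brings down a factor of $\ln s$:
$$\frac{dJ}{da} = \int_{0}^{1} - 3 s^{a} \log{\left(s \right)} \, ds = \frac{3}{\left(a + 1\right)^{2}}.$$

Repeating twice in total — each differentiation brings down another $\ln s$ — gives
$$\frac{d^{2}J}{da^{2}} = \int_{0}^{1} - 3 s^{a} \log{\left(s \right)}^{2} \, ds = - \frac{6}{\left(a + 1\right)^{3}},$$
and the integrand here is exactly the target integrand, so $I = - \frac{6}{\left(a + 1\right)^{3}}$.

Setting $a = \frac{1}{5}$:
$$I = - \frac{125}{36}.$$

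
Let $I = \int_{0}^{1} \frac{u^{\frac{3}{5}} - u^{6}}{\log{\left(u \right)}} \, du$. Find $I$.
$- \log{\left(\frac{35}{8} \right)}$

Consider the one-parameter family: let $I(a) = \int_{0}^{1} \frac{u^{\frac{3}{5}} - u^{a}}{\log{\left(u \right)}} \, du$.

Since $\dfrac{\partial}{\partial a}\,u^{a} = u^{a} \ln u$, the $\ln u$ in the denominator cancels and
$$\frac{dI}{da} = \int_{0}^{1} -1 u^{a} \, du = -1 \left[\frac{u^{a+1}}{a+1}\right]_0^1 = - \frac{1}{a + 1}.$$

Integrating with respect to $a$ gives $I(a) = - \log{\left(\frac{5 a}{8} + \frac{5}{8} \right)} + C$.

At $a = \frac{3}{5}$ the integrand is identically $0$, so $I(\frac{3}{5}) = 0$. The closed form gives $0$, hence $C = 0$.

Setting $a = 6$:
$$I = - \log{\left(\frac{35}{8} \right)}.$$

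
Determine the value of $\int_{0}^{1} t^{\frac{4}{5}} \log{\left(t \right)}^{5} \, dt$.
$- \frac{625000}{177147}$

Consider the simpler parametrised integral
$$J(a) = \int_{0}^{1} t^{a} \, dt = \frac{1}{a + 1}.$$

Differentiating under the integral sign brings down a factor of $\ln t$:
$$\frac{dJ}{da} = \int_{0}^{1} t^{a} \log{\left(t \right)} \, dt = - \frac{1}{\left(a + 1\right)^{2}}.$$

Repeating $5$ times in total — each differentiation brings down another $\ln t$ — gives
$$\frac{d^{5}J}{da^{5}} = \int_{0}^{1} t^{a} \log{\left(t \right)}^{5} \, dt = - \frac{120}{\left(a + 1\right)^{6}},$$
and the integrand here is exactly the target integrand, so $I = - \frac{120}{\left(a + 1\right)^{6}}$.

Setting $a = \frac{4}{5}$:
$$I = - \frac{625000}{177147}.$$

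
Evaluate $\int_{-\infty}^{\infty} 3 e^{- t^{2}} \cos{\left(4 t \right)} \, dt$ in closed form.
$\frac{3 \sqrt{\pi}}{e^{4}}$

Treat the cosine frequency as a parameter and define $I(b) = \int_{-\infty}^{\infty} 3 e^{- t^{2}} \cos{\left(b t \right)} \, dt$.

Differentiating under the integral sign,
$$I'(b) = \int_{-\infty}^{\infty} - 3 t e^{- t^{2}} \sin{\left(b t \right)} \, dt.$$

Integrate $\int_{-\infty}^{\infty} t \sin(b t)\, e^{- t^{2}}\, dt$ by parts with $u = \sin(b t)$ and $dv = t\, e^{- t^{2}}\, dt$, giving $v = - \frac{e^{- t^{2}}}{2}$. The boundary term vanishes and
$$\int_{-\infty}^{\infty} t \sin(b t)\, e^{- t^{2}}\, dt = \frac{b}{2} \int_{-\infty}^{\infty} \cos(b t)\, e^{- t^{2}}\, dt,$$
so $I'(b) = - \frac{b}{2}\, I(b)$.

This is a separable first-order ODE; solving with the initial condition $I(0) = \int_{-\infty}^{\infty} 3 e^{- t^{2}}\,dt = 3 \sqrt{\pi}$ gives
$$I(b) = 3 \sqrt{\pi} e^{- \frac{b^{2}}{4}}.$$

Setting $b = 4$:
$$I = \frac{3 \sqrt{\pi}}{e^{4}}.$$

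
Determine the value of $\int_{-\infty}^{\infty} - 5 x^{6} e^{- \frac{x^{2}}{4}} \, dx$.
$- 1200 \sqrt{\pi}$

Start from the elementary integral
$$J(a) = \int_{-\infty}^{\infty} - 5 e^{- a x^{2}} \, dx = - \frac{5 \sqrt{\pi}}{\sqrt{a}}.$$

Differentiating under the integral sign brings down a factor of $(-x^2)$:
$$\frac{dJ}{da} = \int_{-\infty}^{\infty} 5 x^{2} e^{- a x^{2}} \, dx = \frac{5 \sqrt{\pi}}{2 a^{\frac{3}{2}}}.$$

Repeating $3$ times in total — each differentiation brings down another $(-x^2)$ — gives
$$\frac{d^{3}J}{da^{3}} = \int_{-\infty}^{\infty} 5 x^{6} e^{- a x^{2}} \, dx = \frac{75 \sqrt{\pi}}{8 a^{\frac{7}{2}}},$$
and the integrand here is $(-1)^{3}$ times the target integrand, so $I = (-1)^{3}\,\frac{d^{3}J}{da^{3}} = - \frac{75 \sqrt{\pi}}{8 a^{\frac{7}{2}}}$.

Setting $a = \frac{1}{4}$:
$$I = - 1200 \sqrt{\pi}.$$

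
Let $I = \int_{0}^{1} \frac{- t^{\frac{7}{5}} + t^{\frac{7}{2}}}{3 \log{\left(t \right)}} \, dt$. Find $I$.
$- \log{\left(2 \right)} + \frac{\log{\left(15 \right)}}{3}$

Replace the exponent $\frac{7}{2}$ by a parameter $a$: let $I(a) = \int_{0}^{1} \frac{- t^{\frac{7}{5}} + t^{a}}{3 \log{\left(t \right)}} \, dt$.

Since $\dfrac{\partial}{\partial a}\,t^{a} = t^{a} \ln t$, the $\ln t$ in the denominator cancels and
$$\frac{dI}{da} = \int_{0}^{1} \frac{1}{3} t^{a} \, dt = \frac{1}{3} \left[\frac{t^{a+1}}{a+1}\right]_0^1 = \frac{1}{3 \left(a + 1\right)}.$$

Integrating with respect to $a$ gives $I(a) = \log{\left(\frac{\sqrt[3]{90} \sqrt[3]{a + 1}}{6} \right)} + C$.

At $a = \frac{7}{5}$ the integrand is identically $0$, so $I(\frac{7}{5}) = 0$. The closed form gives $0$, hence $C = 0$.

Setting $a = \frac{7}{2}$:
$$I = - \log{\left(2 \right)} + \frac{\log{\left(15 \right)}}{3}.$$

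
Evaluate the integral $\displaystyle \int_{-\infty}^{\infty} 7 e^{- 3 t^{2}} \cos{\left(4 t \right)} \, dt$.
$\frac{7 \sqrt{3} \sqrt{\pi}}{3 e^{\frac{4}{3}}}$

Define $I(b) = \int_{-\infty}^{\infty} 7 e^{- 3 t^{2}} \cos{\left(b t \right)} \, dt$.

Differentiating under the integral sign,
$$I'(b) = \int_{-\infty}^{\infty} - 7 t e^{- 3 t^{2}} \sin{\left(b t \right)} \, dt.$$

Integrate $\int_{-\infty}^{\infty} t \sin(b t)\, e^{- 3 t^{2}}\, dt$ by parts with $u = \sin(b t)$ and $dv = t\, e^{- 3 t^{2}}\, dt$, giving $v = - \frac{e^{- 3 t^{2}}}{6}$. The boundary term vanishes and
$$\int_{-\infty}^{\infty} t \sin(b t)\, e^{- 3 t^{2}}\, dt = \frac{b}{6} \int_{-\infty}^{\infty} \cos(b t)\, e^{- 3 t^{2}}\, dt,$$
so $I'(b) = - \frac{b}{6}\, I(b)$.

This is a separable first-order ODE; solving with the initial condition $I(0) = \int_{-\infty}^{\infty} 7 e^{- 3 t^{2}}\,dt = \frac{7 \sqrt{3} \sqrt{\pi}}{3}$ gives
$$I(b) = \frac{7 \sqrt{3} \sqrt{\pi} e^{- \frac{b^{2}}{12}}}{3}.$$

Setting $b = 4$:
$$I = \frac{7 \sqrt{3} \sqrt{\pi}}{3 e^{\frac{4}{3}}}.$$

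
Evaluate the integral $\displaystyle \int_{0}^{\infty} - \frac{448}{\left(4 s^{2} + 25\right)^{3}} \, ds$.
$- \frac{42 \pi}{3125}$

Recall the elementary integral
$$J(a) = \int_{0}^{\infty} - \frac{7}{a^{2} + s^{2}} \, ds = - \frac{7 \pi}{2 a}.$$

Differentiating under the integral sign with respect to $a$,
$$\frac{dJ}{da} = \int_{0}^{\infty} \frac{14 a}{\left(a^{2} + s^{2}\right)^{2}} \, ds = \frac{7 \pi}{2 a^{2}},$$
so $\int_{0}^{\infty} - \frac{7}{\left(a^{2} + s^{2}\right)^{2}} \, ds = - \frac{7 \pi}{4 a^{3}}$.

Repeating — each differentiation of $1/(s^2+a^2)^j$ produces $-2ja/(s^2+a^2)^{j+1}$ — and dividing through by $-2ja$ at each step yields, after $2$ differentiations in total,
$$\int_{0}^{\infty} - \frac{7}{\left(a^{2} + s^{2}\right)^{3}} \, ds = - \frac{21 \pi}{16 a^{5}}.$$

Setting $a = \frac{5}{2}$:
$$I = - \frac{42 \pi}{3125}.$$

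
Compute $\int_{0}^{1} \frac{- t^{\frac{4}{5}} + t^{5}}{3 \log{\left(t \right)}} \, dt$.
$- \frac{\log{\left(3 \right)}}{3} + \frac{\log{\left(10 \right)}}{3}$

Consider the one-parameter family: let $I(a) = \int_{0}^{1} \frac{t^{5} - t^{a}}{3 \log{\left(t \right)}} \, dt$.

Since $\dfrac{\partial}{\partial a}\,t^{a} = t^{a} \ln t$, the $\ln t$ in the denominator cancels and
$$\frac{dI}{da} = \int_{0}^{1} - \frac{1}{3} t^{a} \, dt = - \frac{1}{3} \left[\frac{t^{a+1}}{a+1}\right]_0^1 = - \frac{1}{3 a + 3}.$$

Integrating with respect to $a$ gives $I(a) = - \frac{\log{\left(a + 1 \right)}}{3} + \frac{\log{\left(6 \right)}}{3} + C$.

At $a = 5$ the integrand is identically $0$, so $I(5) = 0$. The closed form gives $0$, hence $C = 0$.

Setting $a = \frac{4}{5}$:
$$I = - \frac{\log{\left(3 \right)}}{3} + \frac{\log{\left(10 \right)}}{3}.$$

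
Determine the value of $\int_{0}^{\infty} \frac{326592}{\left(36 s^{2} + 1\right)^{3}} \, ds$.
$10206 \pi$

Begin with the known result
$$J(a) = \int_{0}^{\infty} \frac{7}{a^{2} + s^{2}} \, ds = \frac{7 \pi}{2 a}.$$

Differentiating under the integral sign with respect to $a$,
$$\frac{dJ}{da} = \int_{0}^{\infty} - \frac{14 a}{\left(a^{2} + s^{2}\right)^{2}} \, ds = - \frac{7 \pi}{2 a^{2}},$$
so $\int_{0}^{\infty} \frac{7}{\left(a^{2} + s^{2}\right)^{2}} \, ds = \frac{7 \pi}{4 a^{3}}$.

Repeating — each differentiation of $1/(s^2+a^2)^j$ produces $-2ja/(s^2+a^2)^{j+1}$ — and dividing through by $-2ja$ at each step yields, after $2$ differentiations in total,
$$\int_{0}^{\infty} \frac{7}{\left(a^{2} + s^{2}\right)^{3}} \, ds = \frac{21 \pi}{16 a^{5}}.$$

Setting $a = \frac{1}{6}$:
$$I = 10206 \pi.$$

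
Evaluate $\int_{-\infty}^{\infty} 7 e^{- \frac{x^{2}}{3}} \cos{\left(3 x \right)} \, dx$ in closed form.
$\frac{7 \sqrt{3} \sqrt{\pi}}{e^{\frac{27}{4}}}$

Let $b$ denote the cosine frequency and define $I(b) = \int_{-\infty}^{\infty} 7 e^{- \frac{x^{2}}{3}} \cos{\left(b x \right)} \, dx$.

Differentiating under the integral sign,
$$I'(b) = \int_{-\infty}^{\infty} - 7 x e^{- \frac{x^{2}}{3}} \sin{\left(b x \right)} \, dx.$$

Integrate $\int_{-\infty}^{\infty} x \sin(b x)\, e^{- \frac{x^{2}}{3}}\, dx$ by parts with $u = \sin(b x)$ and $dv = x\, e^{- \frac{x^{2}}{3}}\, dx$, giving $v = - \frac{3 e^{- \frac{x^{2}}{3}}}{2}$. The boundary term vanishes and
$$\int_{-\infty}^{\infty} x \sin(b x)\, e^{- \frac{x^{2}}{3}}\, dx = \frac{3 b}{2} \int_{-\infty}^{\infty} \cos(b x)\, e^{- \frac{x^{2}}{3}}\, dx,$$
so $I'(b) = - \frac{3 b}{2}\, I(b)$.

This is a separable first-order ODE; solving with the initial condition $I(0) = \int_{-\infty}^{\infty} 7 e^{- \frac{x^{2}}{3}}\,dx = 7 \sqrt{3} \sqrt{\pi}$ gives
$$I(b) = 7 \sqrt{3} \sqrt{\pi} e^{- \frac{3 b^{2}}{4}}.$$

Setting $b = 3$:
$$I = \frac{7 \sqrt{3} \sqrt{\pi}}{e^{\frac{27}{4}}}.$$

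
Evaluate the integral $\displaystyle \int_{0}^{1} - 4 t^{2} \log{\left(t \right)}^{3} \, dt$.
$\frac{8}{27}$

Start from the elementary integral
$$J(a) = \int_{0}^{1} - 4 t^{a} \, dt = - \frac{4}{a + 1}.$$

Differentiating under the integral sign brings down a factor of $\ln t$:
$$\frac{dJ}{da} = \int_{0}^{1} - 4 t^{a} \log{\left(t \right)} \, dt = \frac{4}{\left(a + 1\right)^{2}}.$$

Repeating $3$ times in total — each differentiation brings down another $\ln t$ — gives
$$\frac{d^{3}J}{da^{3}} = \int_{0}^{1} - 4 t^{a} \log{\left(t \right)}^{3} \, dt = \frac{24}{\left(a + 1\right)^{4}},$$
and the integrand here is exactly the target integrand, so $I = \frac{24}{\left(a + 1\right)^{4}}$.

Setting $a = 2$:
$$I = \frac{8}{27}.$$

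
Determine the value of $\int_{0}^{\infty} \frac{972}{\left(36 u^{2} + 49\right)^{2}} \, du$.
$\frac{81 \pi}{686}$

Recall the elementary integral
$$J(a) = \int_{0}^{\infty} \frac{3}{4 \left(a^{2} + u^{2}\right)} \, du = \frac{3 \pi}{8 a}.$$

Differentiating under the integral sign with respect to $a$,
$$\frac{dJ}{da} = \int_{0}^{\infty} - \frac{3 a}{2 \left(a^{2} + u^{2}\right)^{2}} \, du = - \frac{3 \pi}{8 a^{2}},$$
so $\int_{0}^{\infty} \frac{3}{4 \left(a^{2} + u^{2}\right)^{2}} \, du = \frac{3 \pi}{16 a^{3}}$.

Setting $a = \frac{7}{6}$:
$$I = \frac{81 \pi}{686}.$$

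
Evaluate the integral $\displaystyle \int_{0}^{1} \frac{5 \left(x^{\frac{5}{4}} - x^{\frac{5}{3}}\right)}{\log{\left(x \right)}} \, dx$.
$\log{\left(\frac{14348907}{33554432} \right)}$

Consider the one-parameter family: let $I(a) = \int_{0}^{1} \frac{5 \left(- x^{\frac{5}{3}} + x^{a}\right)}{\log{\left(x \right)}} \, dx$.

Since $\dfrac{\partial}{\partial a}\,x^{a} = x^{a} \ln x$, the $\ln x$ in the denominator cancels and
$$\frac{dI}{da} = \int_{0}^{1} 5 x^{a} \, dx = 5 \left[\frac{x^{a+1}}{a+1}\right]_0^1 = \frac{5}{a + 1}.$$

Integrating with respect to $a$ gives $I(a) = \log{\left(\frac{243 \left(a + 1\right)^{5}}{32768} \right)} + C$.

At $a = \frac{5}{3}$ the integrand is identically $0$, so $I(\frac{5}{3}) = 0$. The closed form gives $0$, hence $C = 0$.

Setting $a = \frac{5}{4}$:
$$I = \log{\left(\frac{14348907}{33554432} \right)}.$$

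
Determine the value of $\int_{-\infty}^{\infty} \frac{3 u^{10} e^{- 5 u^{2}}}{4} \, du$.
$\frac{567 \sqrt{5} \sqrt{\pi}}{400000}$

Begin with the known integral
$$J(a) = \int_{-\infty}^{\infty} \frac{3 e^{- a u^{2}}}{4} \, du = \frac{3 \sqrt{\pi}}{4 \sqrt{a}}.$$

Differentiating under the integral sign brings down a factor of $(-u^2)$:
$$\frac{dJ}{da} = \int_{-\infty}^{\infty} - \frac{3 u^{2} e^{- a u^{2}}}{4} \, du = - \frac{3 \sqrt{\pi}}{8 a^{\frac{3}{2}}}.$$

Repeating $5$ times in total — each differentiation brings down another $(-u^2)$ — gives
$$\frac{d^{5}J}{da^{5}} = \int_{-\infty}^{\infty} - \frac{3 u^{10} e^{- a u^{2}}}{4} \, du = - \frac{2835 \sqrt{\pi}}{128 a^{\frac{11}{2}}},$$
and the integrand here is $(-1)^{5}$ times the target integrand, so $I = (-1)^{5}\,\frac{d^{5}J}{da^{5}} = \frac{2835 \sqrt{\pi}}{128 a^{\frac{11}{2}}}$.

Setting $a = 5$:
$$I = \frac{567 \sqrt{5} \sqrt{\pi}}{400000}.$$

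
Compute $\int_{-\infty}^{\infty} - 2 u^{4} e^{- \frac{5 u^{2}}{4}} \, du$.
$- \frac{48 \sqrt{5} \sqrt{\pi}}{125}$

Start from the elementary integral
$$J(a) = \int_{-\infty}^{\infty} - 2 e^{- a u^{2}} \, du = - \frac{2 \sqrt{\pi}}{\sqrt{a}}.$$

Differentiating under the integral sign brings down a factor of $(-u^2)$:
$$\frac{dJ}{da} = \int_{-\infty}^{\infty} 2 u^{2} e^{- a u^{2}} \, du = \frac{\sqrt{\pi}}{a^{\frac{3}{2}}}.$$

Repeating twice in total — each differentiation brings down another $(-u^2)$ — gives
$$\frac{d^{2}J}{da^{2}} = \int_{-\infty}^{\infty} - 2 u^{4} e^{- a u^{2}} \, du = - \frac{3 \sqrt{\pi}}{2 a^{\frac{5}{2}}},$$
and the integrand here is exactly the target integrand, so $I = - \frac{3 \sqrt{\pi}}{2 a^{\frac{5}{2}}}$.

Setting $a = \frac{5}{4}$:
$$I = - \frac{48 \sqrt{5} \sqrt{\pi}}{125}.$$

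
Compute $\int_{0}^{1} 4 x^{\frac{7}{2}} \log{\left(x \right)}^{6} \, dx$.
$\frac{40960}{531441}$

Start from the elementary integral
$$J(a) = \int_{0}^{1} 4 x^{a} \, dx = \frac{4}{a + 1}.$$

Differentiating under the integral sign brings down a factor of $\ln x$:
$$\frac{dJ}{da} = \int_{0}^{1} 4 x^{a} \log{\left(x \right)} \, dx = - \frac{4}{\left(a + 1\right)^{2}}.$$

Repeating $6$ times in total — each differentiation brings down another $\ln x$ — gives
$$\frac{d^{6}J}{da^{6}} = \int_{0}^{1} 4 x^{a} \log{\left(x \right)}^{6} \, dx = \frac{2880}{\left(a + 1\right)^{7}},$$
and the integrand here is exactly the target integrand, so $I = \frac{2880}{\left(a + 1\right)^{7}}$.

Setting $a = \frac{7}{2}$:
$$I = \frac{40960}{531441}.$$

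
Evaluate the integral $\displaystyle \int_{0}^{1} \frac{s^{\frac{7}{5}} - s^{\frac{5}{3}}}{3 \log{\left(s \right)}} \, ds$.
$\log{\left(\frac{30^{\frac{2}{3}}}{10} \right)}$

Introduce a parameter $a$ in the exponent: let $I(a) = \int_{0}^{1} \frac{s^{\frac{7}{5}} - s^{a}}{3 \log{\left(s \right)}} \, ds$.

Since $\dfrac{\partial}{\partial a}\,s^{a} = s^{a} \ln s$, the $\ln s$ in the denominator cancels and
$$\frac{dI}{da} = \int_{0}^{1} - \frac{1}{3} s^{a} \, ds = - \frac{1}{3} \left[\frac{s^{a+1}}{a+1}\right]_0^1 = - \frac{1}{3 a + 3}.$$

Integrating with respect to $a$ gives $I(a) = - \frac{\log{\left(a + 1 \right)}}{3} - \frac{\log{\left(5 \right)}}{3} + \frac{\log{\left(12 \right)}}{3} + C$.

At $a = \frac{7}{5}$ the integrand is identically $0$, so $I(\frac{7}{5}) = 0$. The closed form gives $0$, hence $C = 0$.

Setting $a = \frac{5}{3}$:
$$I = \log{\left(\frac{30^{\frac{2}{3}}}{10} \right)}.$$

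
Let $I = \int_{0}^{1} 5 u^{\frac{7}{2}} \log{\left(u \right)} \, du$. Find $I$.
$- \frac{20}{81}$

Start from the elementary integral
$$J(a) = \int_{0}^{1} 5 u^{a} \, du = \frac{5}{a + 1}.$$

Differentiating under the integral sign brings down a factor of $\ln u$:
$$\frac{dJ}{da} = \int_{0}^{1} 5 u^{a} \log{\left(u \right)} \, du = - \frac{5}{\left(a + 1\right)^{2}}.$$

The integral on the left is $I$, so $I = - \frac{5}{\left(a + 1\right)^{2}}$.

Setting $a = \frac{7}{2}$:
$$I = - \frac{20}{81}.$$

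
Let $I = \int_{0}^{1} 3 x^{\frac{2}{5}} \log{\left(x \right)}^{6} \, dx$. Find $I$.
$\frac{168750000}{823543}$

Start from the elementary integral
$$J(a) = \int_{0}^{1} 3 x^{a} \, dx = \frac{3}{a + 1}.$$

Differentiating under the integral sign brings down a factor of $\ln x$:
$$\frac{dJ}{da} = \int_{0}^{1} 3 x^{a} \log{\left(x \right)} \, dx = - \frac{3}{\left(a + 1\right)^{2}}.$$

Repeating $6$ times in total — each differentiation brings down another $\ln x$ — gives
$$\frac{d^{6}J}{da^{6}} = \int_{0}^{1} 3 x^{a} \log{\left(x \right)}^{6} \, dx = \frac{2160}{\left(a + 1\right)^{7}},$$
and the integrand here is exactly the target integrand, so $I = \frac{2160}{\left(a + 1\right)^{7}}$.

Setting $a = \frac{2}{5}$:
$$I = \frac{168750000}{823543}.$$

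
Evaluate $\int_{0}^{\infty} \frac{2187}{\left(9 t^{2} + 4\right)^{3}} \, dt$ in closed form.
$\frac{2187 \pi}{512}$

Recall the elementary integral
$$J(a) = \int_{0}^{\infty} \frac{3}{a^{2} + t^{2}} \, dt = \frac{3 \pi}{2 a}.$$

Differentiating under the integral sign with respect to $a$,
$$\frac{dJ}{da} = \int_{0}^{\infty} - \frac{6 a}{\left(a^{2} + t^{2}\right)^{2}} \, dt = - \frac{3 \pi}{2 a^{2}},$$
so $\int_{0}^{\infty} \frac{3}{\left(a^{2} + t^{2}\right)^{2}} \, dt = \frac{3 \pi}{4 a^{3}}$.

Repeating — each differentiation of $1/(t^2+a^2)^j$ produces $-2ja/(t^2+a^2)^{j+1}$ — and dividing through by $-2ja$ at each step yields, after $2$ differentiations in total,
$$\int_{0}^{\infty} \frac{3}{\left(a^{2} + t^{2}\right)^{3}} \, dt = \frac{9 \pi}{16 a^{5}}.$$

Setting $a = \frac{2}{3}$:
$$I = \frac{2187 \pi}{512}.$$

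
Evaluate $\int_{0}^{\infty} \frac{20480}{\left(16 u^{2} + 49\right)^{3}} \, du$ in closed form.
$\frac{960 \pi}{16807}$

Start from the standard arctangent integral
$$J(a) = \int_{0}^{\infty} \frac{5}{a^{2} + u^{2}} \, du = \frac{5 \pi}{2 a}.$$

Differentiating under the integral sign with respect to $a$,
$$\frac{dJ}{da} = \int_{0}^{\infty} - \frac{10 a}{\left(a^{2} + u^{2}\right)^{2}} \, du = - \frac{5 \pi}{2 a^{2}},$$
so $\int_{0}^{\infty} \frac{5}{\left(a^{2} + u^{2}\right)^{2}} \, du = \frac{5 \pi}{4 a^{3}}$.

Repeating — each differentiation of $1/(u^2+a^2)^j$ produces $-2ja/(u^2+a^2)^{j+1}$ — and dividing through by $-2ja$ at each step yields, after $2$ differentiations in total,
$$\int_{0}^{\infty} \frac{5}{\left(a^{2} + u^{2}\right)^{3}} \, du = \frac{15 \pi}{16 a^{5}}.$$

Setting $a = \frac{7}{4}$:
$$I = \frac{960 \pi}{16807}.$$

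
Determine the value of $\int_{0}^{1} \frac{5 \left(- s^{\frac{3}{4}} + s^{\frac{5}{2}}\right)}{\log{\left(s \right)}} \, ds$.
$\log{\left(32 \right)}$

Introduce a parameter $a$ in the exponent: let $I(a) = \int_{0}^{1} \frac{5 \left(s^{\frac{5}{2}} - s^{a}\right)}{\log{\left(s \right)}} \, ds$.

Since $\dfrac{\partial}{\partial a}\,s^{a} = s^{a} \ln s$, the $\ln s$ in the denominator cancels and
$$\frac{dI}{da} = \int_{0}^{1} -5 s^{a} \, ds = -5 \left[\frac{s^{a+1}}{a+1}\right]_0^1 = - \frac{5}{a + 1}.$$

Integrating with respect to $a$ gives $I(a) = - \log{\left(\frac{32 \left(a + 1\right)^{5}}{16807} \right)} + C$.

At $a = \frac{5}{2}$ the integrand is identically $0$, so $I(\frac{5}{2}) = 0$. The closed form gives $0$, hence $C = 0$.

Setting $a = \frac{3}{4}$:
$$I = \log{\left(32 \right)}.$$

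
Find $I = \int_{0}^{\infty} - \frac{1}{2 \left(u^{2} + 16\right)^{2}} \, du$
$- \frac{\pi}{512}$

Begin with the known result
$$J(a) = \int_{0}^{\infty} - \frac{1}{2 \left(a^{2} + u^{2}\right)} \, du = - \frac{\pi}{4 a}.$$

Differentiating under the integral sign with respect to $a$,
$$\frac{dJ}{da} = \int_{0}^{\infty} \frac{a}{\left(a^{2} + u^{2}\right)^{2}} \, du = \frac{\pi}{4 a^{2}},$$
so $\int_{0}^{\infty} - \frac{1}{2 \left(a^{2} + u^{2}\right)^{2}} \, du = - \frac{\pi}{8 a^{3}}$.

Setting $a = 4$:
$$I = - \frac{\pi}{512}.$$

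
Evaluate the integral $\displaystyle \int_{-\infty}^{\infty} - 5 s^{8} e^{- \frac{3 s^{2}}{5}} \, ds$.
$- \frac{109375 \sqrt{15} \sqrt{\pi}}{1296}$

Consider the simpler parametrised integral
$$J(a) = \int_{-\infty}^{\infty} - 5 e^{- a s^{2}} \, ds = - \frac{5 \sqrt{\pi}}{\sqrt{a}}.$$

Differentiating under the integral sign brings down a factor of $(-s^2)$:
$$\frac{dJ}{da} = \int_{-\infty}^{\infty} 5 s^{2} e^{- a s^{2}} \, ds = \frac{5 \sqrt{\pi}}{2 a^{\frac{3}{2}}}.$$

Repeating $4$ times in total — each differentiation brings down another $(-s^2)$ — gives
$$\frac{d^{4}J}{da^{4}} = \int_{-\infty}^{\infty} - 5 s^{8} e^{- a s^{2}} \, ds = - \frac{525 \sqrt{\pi}}{16 a^{\frac{9}{2}}},$$
and the integrand here is exactly the target integrand, so $I = - \frac{525 \sqrt{\pi}}{16 a^{\frac{9}{2}}}$.

Setting $a = \frac{3}{5}$:
$$I = - \frac{109375 \sqrt{15} \sqrt{\pi}}{1296}.$$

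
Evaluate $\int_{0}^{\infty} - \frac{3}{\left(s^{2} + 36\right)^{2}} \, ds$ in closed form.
$- \frac{\pi}{288}$

Start from the standard arctangent integral
$$J(a) = \int_{0}^{\infty} - \frac{3}{a^{2} + s^{2}} \, ds = - \frac{3 \pi}{2 a}.$$

Differentiating under the integral sign with respect to $a$,
$$\frac{dJ}{da} = \int_{0}^{\infty} \frac{6 a}{\left(a^{2} + s^{2}\right)^{2}} \, ds = \frac{3 \pi}{2 a^{2}},$$
so $\int_{0}^{\infty} - \frac{3}{\left(a^{2} + s^{2}\right)^{2}} \, ds = - \frac{3 \pi}{4 a^{3}}$.

Setting $a = 6$:
$$I = - \frac{\pi}{288}.$$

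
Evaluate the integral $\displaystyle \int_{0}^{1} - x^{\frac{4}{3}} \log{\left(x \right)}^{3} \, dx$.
$\frac{486}{2401}$

Start from the elementary integral
$$J(a) = \int_{0}^{1} - x^{a} \, dx = - \frac{1}{a + 1}.$$

Differentiating under the integral sign brings down a factor of $\ln x$:
$$\frac{dJ}{da} = \int_{0}^{1} - x^{a} \log{\left(x \right)} \, dx = \frac{1}{\left(a + 1\right)^{2}}.$$

Repeating $3$ times in total — each differentiation brings down another $\ln x$ — gives
$$\frac{d^{3}J}{da^{3}} = \int_{0}^{1} - x^{a} \log{\left(x \right)}^{3} \, dx = \frac{6}{\left(a + 1\right)^{4}},$$
and the integrand here is exactly the target integrand, so $I = \frac{6}{\left(a + 1\right)^{4}}$.

Setting $a = \frac{4}{3}$:
$$I = \frac{486}{2401}.$$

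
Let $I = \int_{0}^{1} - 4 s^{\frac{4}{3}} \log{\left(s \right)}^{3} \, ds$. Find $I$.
$\frac{1944}{2401}$

Begin with the known integral
$$J(a) = \int_{0}^{1} - 4 s^{a} \, ds = - \frac{4}{a + 1}.$$

Differentiating under the integral sign brings down a factor of $\ln s$:
$$\frac{dJ}{da} = \int_{0}^{1} - 4 s^{a} \log{\left(s \right)} \, ds = \frac{4}{\left(a + 1\right)^{2}}.$$

Repeating $3$ times in total — each differentiation brings down another $\ln s$ — gives
$$\frac{d^{3}J}{da^{3}} = \int_{0}^{1} - 4 s^{a} \log{\left(s \right)}^{3} \, ds = \frac{24}{\left(a + 1\right)^{4}},$$
and the integrand here is exactly the target integrand, so $I = \frac{24}{\left(a + 1\right)^{4}}$.

Setting $a = \frac{4}{3}$:
$$I = \frac{1944}{2401}.$$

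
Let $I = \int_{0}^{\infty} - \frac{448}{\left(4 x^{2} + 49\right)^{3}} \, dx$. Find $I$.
$- \frac{6 \pi}{2401}$

Start from the standard arctangent integral
$$J(a) = \int_{0}^{\infty} - \frac{7}{a^{2} + x^{2}} \, dx = - \frac{7 \pi}{2 a}.$$

Differentiating under the integral sign with respect to $a$,
$$\frac{dJ}{da} = \int_{0}^{\infty} \frac{14 a}{\left(a^{2} + x^{2}\right)^{2}} \, dx = \frac{7 \pi}{2 a^{2}},$$
so $\int_{0}^{\infty} - \frac{7}{\left(a^{2} + x^{2}\right)^{2}} \, dx = - \frac{7 \pi}{4 a^{3}}$.

Repeating — each differentiation of $1/(x^2+a^2)^j$ produces $-2ja/(x^2+a^2)^{j+1}$ — and dividing through by $-2ja$ at each step yields, after $2$ differentiations in total,
$$\int_{0}^{\infty} - \frac{7}{\left(a^{2} + x^{2}\right)^{3}} \, dx = - \frac{21 \pi}{16 a^{5}}.$$

Setting $a = \frac{7}{2}$:
$$I = - \frac{6 \pi}{2401}.$$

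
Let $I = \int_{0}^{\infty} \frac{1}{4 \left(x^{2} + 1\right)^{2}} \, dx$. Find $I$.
$\frac{\pi}{16}$

Start from the standard arctangent integral
$$J(a) = \int_{0}^{\infty} \frac{1}{4 \left(a^{2} + x^{2}\right)} \, dx = \frac{\pi}{8 a}.$$

Differentiating under the integral sign with respect to $a$,
$$\frac{dJ}{da} = \int_{0}^{\infty} - \frac{a}{2 \left(a^{2} + x^{2}\right)^{2}} \, dx = - \frac{\pi}{8 a^{2}},$$
so $\int_{0}^{\infty} \frac{1}{4 \left(a^{2} + x^{2}\right)^{2}} \, dx = \frac{\pi}{16 a^{3}}$.

Setting $a = 1$:
$$I = \frac{\pi}{16}.$$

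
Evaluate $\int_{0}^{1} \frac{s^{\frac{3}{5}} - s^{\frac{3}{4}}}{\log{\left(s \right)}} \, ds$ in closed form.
$\log{\left(\frac{32}{35} \right)}$

Introduce a parameter $a$ in the exponent: let $I(a) = \int_{0}^{1} \frac{- s^{\frac{3}{4}} + s^{a}}{\log{\left(s \right)}} \, ds$.

Since $\dfrac{\partial}{\partial a}\,s^{a} = s^{a} \ln s$, the $\ln s$ in the denominator cancels and
$$\frac{dI}{da} = \int_{0}^{1} s^{a} \, ds = \left[\frac{s^{a+1}}{a+1}\right]_0^1 = \frac{1}{a + 1}.$$

Integrating with respect to $a$ gives $I(a) = \log{\left(\frac{4 a}{7} + \frac{4}{7} \right)} + C$.

At $a = \frac{3}{4}$ the integrand is identically $0$, so $I(\frac{3}{4}) = 0$. The closed form gives $0$, hence $C = 0$.

Setting $a = \frac{3}{5}$:
$$I = \log{\left(\frac{32}{35} \right)}.$$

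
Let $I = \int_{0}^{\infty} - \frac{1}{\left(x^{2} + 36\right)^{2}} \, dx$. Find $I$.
$- \frac{\pi}{864}$

Recall the elementary integral
$$J(a) = \int_{0}^{\infty} - \frac{1}{a^{2} + x^{2}} \, dx = - \frac{\pi}{2 a}.$$

Differentiating under the integral sign with respect to $a$,
$$\frac{dJ}{da} = \int_{0}^{\infty} \frac{2 a}{\left(a^{2} + x^{2}\right)^{2}} \, dx = \frac{\pi}{2 a^{2}},$$
so $\int_{0}^{\infty} - \frac{1}{\left(a^{2} + x^{2}\right)^{2}} \, dx = - \frac{\pi}{4 a^{3}}$.

Setting $a = 6$:
$$I = - \frac{\pi}{864}.$$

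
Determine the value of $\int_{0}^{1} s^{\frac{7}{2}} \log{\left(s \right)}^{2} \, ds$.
$\frac{16}{729}$

Consider the simpler parametrised integral
$$J(a) = \int_{0}^{1} s^{a} \, ds = \frac{1}{a + 1}.$$

Differentiating under the integral sign brings down a factor of $\ln s$:
$$\frac{dJ}{da} = \int_{0}^{1} s^{a} \log{\left(s \right)} \, ds = - \frac{1}{\left(a + 1\right)^{2}}.$$

Repeating twice in total — each differentiation brings down another $\ln s$ — gives
$$\frac{d^{2}J}{da^{2}} = \int_{0}^{1} s^{a} \log{\left(s \right)}^{2} \, ds = \frac{2}{\left(a + 1\right)^{3}},$$
and the integrand here is exactly the target integrand, so $I = \frac{2}{\left(a + 1\right)^{3}}$.

Setting $a = \frac{7}{2}$:
$$I = \frac{16}{729}.$$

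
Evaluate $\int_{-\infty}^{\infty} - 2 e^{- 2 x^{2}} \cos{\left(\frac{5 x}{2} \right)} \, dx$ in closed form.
$- \frac{\sqrt{2} \sqrt{\pi}}{e^{\frac{25}{32}}}$

Treat the cosine frequency as a parameter and define $I(b) = \int_{-\infty}^{\infty} - 2 e^{- 2 x^{2}} \cos{\left(b x \right)} \, dx$.

Differentiating under the integral sign,
$$I'(b) = \int_{-\infty}^{\infty} 2 x e^{- 2 x^{2}} \sin{\left(b x \right)} \, dx.$$

Integrate $\int_{-\infty}^{\infty} x \sin(b x)\, e^{- 2 x^{2}}\, dx$ by parts with $u = \sin(b x)$ and $dv = x\, e^{- 2 x^{2}}\, dx$, giving $v = - \frac{e^{- 2 x^{2}}}{4}$. The boundary term vanishes and
$$\int_{-\infty}^{\infty} x \sin(b x)\, e^{- 2 x^{2}}\, dx = \frac{b}{4} \int_{-\infty}^{\infty} \cos(b x)\, e^{- 2 x^{2}}\, dx,$$
so $I'(b) = - \frac{b}{4}\, I(b)$.

This is a separable first-order ODE; solving with the initial condition $I(0) = \int_{-\infty}^{\infty} - 2 e^{- 2 x^{2}}\,dx = - \sqrt{2} \sqrt{\pi}$ gives
$$I(b) = - \sqrt{2} \sqrt{\pi} e^{- \frac{b^{2}}{8}}.$$

Setting $b = \frac{5}{2}$:
$$I = - \frac{\sqrt{2} \sqrt{\pi}}{e^{\frac{25}{32}}}.$$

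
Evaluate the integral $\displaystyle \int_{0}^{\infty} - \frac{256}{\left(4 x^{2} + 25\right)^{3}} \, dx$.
$- \frac{24 \pi}{3125}$

Begin with the known result
$$J(a) = \int_{0}^{\infty} - \frac{4}{a^{2} + x^{2}} \, dx = - \frac{2 \pi}{a}.$$

Differentiating under the integral sign with respect to $a$,
$$\frac{dJ}{da} = \int_{0}^{\infty} \frac{8 a}{\left(a^{2} + x^{2}\right)^{2}} \, dx = \frac{2 \pi}{a^{2}},$$
so $\int_{0}^{\infty} - \frac{4}{\left(a^{2} + x^{2}\right)^{2}} \, dx = - \frac{\pi}{a^{3}}$.

Repeating — each differentiation of $1/(x^2+a^2)^j$ produces $-2ja/(x^2+a^2)^{j+1}$ — and dividing through by $-2ja$ at each step yields, after $2$ differentiations in total,
$$\int_{0}^{\infty} - \frac{4}{\left(a^{2} + x^{2}\right)^{3}} \, dx = - \frac{3 \pi}{4 a^{5}}.$$

Setting $a = \frac{5}{2}$:
$$I = - \frac{24 \pi}{3125}.$$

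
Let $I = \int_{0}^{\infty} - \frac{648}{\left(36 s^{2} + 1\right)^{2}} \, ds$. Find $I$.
$- 27 \pi$

Start from the standard arctangent integral
$$J(a) = \int_{0}^{\infty} - \frac{1}{2 \left(a^{2} + s^{2}\right)} \, ds = - \frac{\pi}{4 a}.$$

Differentiating under the integral sign with respect to $a$,
$$\frac{dJ}{da} = \int_{0}^{\infty} \frac{a}{\left(a^{2} + s^{2}\right)^{2}} \, ds = \frac{\pi}{4 a^{2}},$$
so $\int_{0}^{\infty} - \frac{1}{2 \left(a^{2} + s^{2}\right)^{2}} \, ds = - \frac{\pi}{8 a^{3}}$.

Setting $a = \frac{1}{6}$:
$$I = - 27 \pi.$$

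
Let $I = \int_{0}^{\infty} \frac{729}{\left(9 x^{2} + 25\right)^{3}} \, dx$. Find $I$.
$\frac{729 \pi}{50000}$

Start from the standard arctangent integral
$$J(a) = \int_{0}^{\infty} \frac{1}{a^{2} + x^{2}} \, dx = \frac{\pi}{2 a}.$$

Differentiating under the integral sign with respect to $a$,
$$\frac{dJ}{da} = \int_{0}^{\infty} - \frac{2 a}{\left(a^{2} + x^{2}\right)^{2}} \, dx = - \frac{\pi}{2 a^{2}},$$
so $\int_{0}^{\infty} \frac{1}{\left(a^{2} + x^{2}\right)^{2}} \, dx = \frac{\pi}{4 a^{3}}$.

Repeating — each differentiation of $1/(x^2+a^2)^j$ produces $-2ja/(x^2+a^2)^{j+1}$ — and dividing through by $-2ja$ at each step yields, after $2$ differentiations in total,
$$\int_{0}^{\infty} \frac{1}{\left(a^{2} + x^{2}\right)^{3}} \, dx = \frac{3 \pi}{16 a^{5}}.$$

Setting $a = \frac{5}{3}$:
$$I = \frac{729 \pi}{50000}.$$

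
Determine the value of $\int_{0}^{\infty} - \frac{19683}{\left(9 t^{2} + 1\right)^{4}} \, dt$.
$- \frac{32805 \pi}{32}$

Recall the elementary integral
$$J(a) = \int_{0}^{\infty} - \frac{3}{a^{2} + t^{2}} \, dt = - \frac{3 \pi}{2 a}.$$

Differentiating under the integral sign with respect to $a$,
$$\frac{dJ}{da} = \int_{0}^{\infty} \frac{6 a}{\left(a^{2} + t^{2}\right)^{2}} \, dt = \frac{3 \pi}{2 a^{2}},$$
so $\int_{0}^{\infty} - \frac{3}{\left(a^{2} + t^{2}\right)^{2}} \, dt = - \frac{3 \pi}{4 a^{3}}$.

Repeating — each differentiation of $1/(t^2+a^2)^j$ produces $-2ja/(t^2+a^2)^{j+1}$ — and dividing through by $-2ja$ at each step yields, after $3$ differentiations in total,
$$\int_{0}^{\infty} - \frac{3}{\left(a^{2} + t^{2}\right)^{4}} \, dt = - \frac{15 \pi}{32 a^{7}}.$$

Setting $a = \frac{1}{3}$:
$$I = - \frac{32805 \pi}{32}.$$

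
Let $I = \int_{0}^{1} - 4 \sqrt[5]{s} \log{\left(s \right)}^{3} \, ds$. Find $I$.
$\frac{625}{54}$

Consider the simpler parametrised integral
$$J(a) = \int_{0}^{1} - 4 s^{a} \, ds = - \frac{4}{a + 1}.$$

Differentiating under the integral sign brings down a factor of $\ln s$:
$$\frac{dJ}{da} = \int_{0}^{1} - 4 s^{a} \log{\left(s \right)} \, ds = \frac{4}{\left(a + 1\right)^{2}}.$$

Repeating $3$ times in total — each differentiation brings down another $\ln s$ — gives
$$\frac{d^{3}J}{da^{3}} = \int_{0}^{1} - 4 s^{a} \log{\left(s \right)}^{3} \, ds = \frac{24}{\left(a + 1\right)^{4}},$$
and the integrand here is exactly the target integrand, so $I = \frac{24}{\left(a + 1\right)^{4}}$.

Setting $a = \frac{1}{5}$:
$$I = \frac{625}{54}.$$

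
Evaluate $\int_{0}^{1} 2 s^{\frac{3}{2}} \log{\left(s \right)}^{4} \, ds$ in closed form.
$\frac{1536}{3125}$

Begin with the known integral
$$J(a) = \int_{0}^{1} 2 s^{a} \, ds = \frac{2}{a + 1}.$$

Differentiating under the integral sign brings down a factor of $\ln s$:
$$\frac{dJ}{da} = \int_{0}^{1} 2 s^{a} \log{\left(s \right)} \, ds = - \frac{2}{\left(a + 1\right)^{2}}.$$

Repeating $4$ times in total — each differentiation brings down another $\ln s$ — gives
$$\frac{d^{4}J}{da^{4}} = \int_{0}^{1} 2 s^{a} \log{\left(s \right)}^{4} \, ds = \frac{48}{\left(a + 1\right)^{5}},$$
and the integrand here is exactly the target integrand, so $I = \frac{48}{\left(a + 1\right)^{5}}$.

Setting $a = \frac{3}{2}$:
$$I = \frac{1536}{3125}.$$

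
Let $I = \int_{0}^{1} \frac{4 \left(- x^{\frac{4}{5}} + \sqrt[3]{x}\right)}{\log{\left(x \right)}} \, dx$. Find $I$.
$- \log{\left(\frac{531441}{160000} \right)}$

Replace the exponent $\frac{4}{5}$ by a parameter $a$: let $I(a) = \int_{0}^{1} \frac{4 \left(\sqrt[3]{x} - x^{a}\right)}{\log{\left(x \right)}} \, dx$.

Since $\dfrac{\partial}{\partial a}\,x^{a} = x^{a} \ln x$, the $\ln x$ in the denominator cancels and
$$\frac{dI}{da} = \int_{0}^{1} -4 x^{a} \, dx = -4 \left[\frac{x^{a+1}}{a+1}\right]_0^1 = - \frac{4}{a + 1}.$$

Integrating with respect to $a$ gives $I(a) = - \log{\left(\frac{81 \left(a + 1\right)^{4}}{256} \right)} + C$.

At $a = \frac{1}{3}$ the integrand is identically $0$, so $I(\frac{1}{3}) = 0$. The closed form gives $0$, hence $C = 0$.

Setting $a = \frac{4}{5}$:
$$I = - \log{\left(\frac{531441}{160000} \right)}.$$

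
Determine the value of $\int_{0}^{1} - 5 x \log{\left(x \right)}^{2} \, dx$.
$- \frac{5}{4}$

Consider the simpler parametrised integral
$$J(a) = \int_{0}^{1} - 5 x^{a} \, dx = - \frac{5}{a + 1}.$$

Differentiating under the integral sign brings down a factor of $\ln x$:
$$\frac{dJ}{da} = \int_{0}^{1} - 5 x^{a} \log{\left(x \right)} \, dx = \frac{5}{\left(a + 1\right)^{2}}.$$

Repeating twice in total — each differentiation brings down another $\ln x$ — gives
$$\frac{d^{2}J}{da^{2}} = \int_{0}^{1} - 5 x^{a} \log{\left(x \right)}^{2} \, dx = - \frac{10}{\left(a + 1\right)^{3}},$$
and the integrand here is exactly the target integrand, so $I = - \frac{10}{\left(a + 1\right)^{3}}$.

Setting $a = 1$:
$$I = - \frac{5}{4}.$$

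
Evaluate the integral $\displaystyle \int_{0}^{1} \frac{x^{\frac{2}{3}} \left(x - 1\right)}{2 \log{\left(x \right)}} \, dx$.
$- \frac{\log{\left(10 \right)}}{2} + 2 \log{\left(2 \right)}$

Replace the exponent $\frac{2}{3}$ by a parameter $a$: let $I(a) = \int_{0}^{1} \frac{x^{\frac{5}{3}} - x^{a}}{2 \log{\left(x \right)}} \, dx$.

Since $\dfrac{\partial}{\partial a}\,x^{a} = x^{a} \ln x$, the $\ln x$ in the denominator cancels and
$$\frac{dI}{da} = \int_{0}^{1} - \frac{1}{2} x^{a} \, dx = - \frac{1}{2} \left[\frac{x^{a+1}}{a+1}\right]_0^1 = - \frac{1}{2 a + 2}.$$

Integrating with respect to $a$ gives $I(a) = - \log{\left(\frac{\sqrt{6} \sqrt{a + 1}}{4} \right)} + C$.

At $a = \frac{5}{3}$ the integrand is identically $0$, so $I(\frac{5}{3}) = 0$. The closed form gives $0$, hence $C = 0$.

Setting $a = \frac{2}{3}$:
$$I = - \frac{\log{\left(10 \right)}}{2} + 2 \log{\left(2 \right)}.$$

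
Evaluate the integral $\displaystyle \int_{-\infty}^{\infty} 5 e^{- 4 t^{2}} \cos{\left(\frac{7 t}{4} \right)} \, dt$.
$\frac{5 \sqrt{\pi}}{2 e^{\frac{49}{256}}}$

Treat the cosine frequency as a parameter and define $I(b) = \int_{-\infty}^{\infty} 5 e^{- 4 t^{2}} \cos{\left(b t \right)} \, dt$.

Differentiating under the integral sign,
$$I'(b) = \int_{-\infty}^{\infty} - 5 t e^{- 4 t^{2}} \sin{\left(b t \right)} \, dt.$$

Integrate $\int_{-\infty}^{\infty} t \sin(b t)\, e^{- 4 t^{2}}\, dt$ by parts with $u = \sin(b t)$ and $dv = t\, e^{- 4 t^{2}}\, dt$, giving $v = - \frac{e^{- 4 t^{2}}}{8}$. The boundary term vanishes and
$$\int_{-\infty}^{\infty} t \sin(b t)\, e^{- 4 t^{2}}\, dt = \frac{b}{8} \int_{-\infty}^{\infty} \cos(b t)\, e^{- 4 t^{2}}\, dt,$$
so $I'(b) = - \frac{b}{8}\, I(b)$.

This is a separable first-order ODE; solving with the initial condition $I(0) = \int_{-\infty}^{\infty} 5 e^{- 4 t^{2}}\,dt = \frac{5 \sqrt{\pi}}{2}$ gives
$$I(b) = \frac{5 \sqrt{\pi} e^{- \frac{b^{2}}{16}}}{2}.$$

Setting $b = \frac{7}{4}$:
$$I = \frac{5 \sqrt{\pi}}{2 e^{\frac{49}{256}}}.$$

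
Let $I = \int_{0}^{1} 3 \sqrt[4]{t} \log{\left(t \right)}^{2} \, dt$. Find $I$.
$\frac{384}{125}$

Start from the elementary integral
$$J(a) = \int_{0}^{1} 3 t^{a} \, dt = \frac{3}{a + 1}.$$

Differentiating under the integral sign brings down a factor of $\ln t$:
$$\frac{dJ}{da} = \int_{0}^{1} 3 t^{a} \log{\left(t \right)} \, dt = - \frac{3}{\left(a + 1\right)^{2}}.$$

Repeating twice in total — each differentiation brings down another $\ln t$ — gives
$$\frac{d^{2}J}{da^{2}} = \int_{0}^{1} 3 t^{a} \log{\left(t \right)}^{2} \, dt = \frac{6}{\left(a + 1\right)^{3}},$$
and the integrand here is exactly the target integrand, so $I = \frac{6}{\left(a + 1\right)^{3}}$.

Setting $a = \frac{1}{4}$:
$$I = \frac{384}{125}.$$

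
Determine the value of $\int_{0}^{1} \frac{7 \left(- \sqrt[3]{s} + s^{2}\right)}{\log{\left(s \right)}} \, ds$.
$\log{\left(\frac{4782969}{16384} \right)}$

Consider the one-parameter family: let $I(a) = \int_{0}^{1} \frac{7 \left(- \sqrt[3]{s} + s^{a}\right)}{\log{\left(s \right)}} \, ds$.

Since $\dfrac{\partial}{\partial a}\,s^{a} = s^{a} \ln s$, the $\ln s$ in the denominator cancels and
$$\frac{dI}{da} = \int_{0}^{1} 7 s^{a} \, ds = 7 \left[\frac{s^{a+1}}{a+1}\right]_0^1 = \frac{7}{a + 1}.$$

Integrating with respect to $a$ gives $I(a) = \log{\left(\frac{2187 \left(a + 1\right)^{7}}{16384} \right)} + C$.

At $a = \frac{1}{3}$ the integrand is identically $0$, so $I(\frac{1}{3}) = 0$. The closed form gives $0$, hence $C = 0$.

Setting $a = 2$:
$$I = \log{\left(\frac{4782969}{16384} \right)}.$$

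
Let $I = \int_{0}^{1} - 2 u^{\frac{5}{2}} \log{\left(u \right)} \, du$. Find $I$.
$\frac{8}{49}$

Consider the simpler parametrised integral
$$J(a) = \int_{0}^{1} - 2 u^{a} \, du = - \frac{2}{a + 1}.$$

Differentiating under the integral sign brings down a factor of $\ln u$:
$$\frac{dJ}{da} = \int_{0}^{1} - 2 u^{a} \log{\left(u \right)} \, du = \frac{2}{\left(a + 1\right)^{2}}.$$

The integral on the left is $I$, so $I = \frac{2}{\left(a + 1\right)^{2}}$.

Setting $a = \frac{5}{2}$:
$$I = \frac{8}{49}.$$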